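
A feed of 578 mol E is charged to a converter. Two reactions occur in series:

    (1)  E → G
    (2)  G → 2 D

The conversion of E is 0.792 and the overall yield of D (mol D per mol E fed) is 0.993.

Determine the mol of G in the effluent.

Conversion of E: E consumed = 1ξ₁ = 0.792 × 578 → ξ₁ = 457.8 mol.
Yield of D: 2ξ₂ / 578 = 0.993 → ξ₂ = 287 mol.
Outlet amounts (n = n₀ + Σ ν·ξ):
  E: 578 − 1(457.8) = 120.2
  G: 0 + 1(457.8) − 1(287) = 170.8
  D: 0 + 2(287) = 574

171 mol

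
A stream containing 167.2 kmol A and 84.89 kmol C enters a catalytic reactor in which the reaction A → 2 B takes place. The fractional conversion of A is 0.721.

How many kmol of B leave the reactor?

241 kmol

A reacted = 0.721 × 167.2 = 120.6 kmol; ν_A = −1, so ξ = 120.6/1 = 120.6 kmol.
Outlet amounts (n = n₀ + ν ξ):
  A: 167.2 − 1(120.6) = 46.65
  B: 0 + 2(120.6) = 241.1
  C: 84.89 (inert)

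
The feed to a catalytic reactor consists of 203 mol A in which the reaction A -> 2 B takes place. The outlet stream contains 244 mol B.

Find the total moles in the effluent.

For B: n = n₀ + 2ξ → 244 = 0 + 2ξ, giving ξ = 122 mol.
Outlet amounts (n = n₀ + ν ξ):
  A: 203 − 1(122) = 81
  B: 0 + 2(122) = 244
Total out = 81 + 244 = 325 mol.

325 mol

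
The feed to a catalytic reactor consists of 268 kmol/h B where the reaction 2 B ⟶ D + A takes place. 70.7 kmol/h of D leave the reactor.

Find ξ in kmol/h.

ξ = 70.7 kmol/h

For D: n = n₀ + 1ξ → 70.7 = 0 + 1ξ, giving ξ = 70.7 kmol/h.
Outlet amounts (n = n₀ + ν ξ):
  B: 268 − 2(70.7) = 126.6
  D: 0 + 1(70.7) = 70.7
  A: 0 + 1(70.7) = 70.7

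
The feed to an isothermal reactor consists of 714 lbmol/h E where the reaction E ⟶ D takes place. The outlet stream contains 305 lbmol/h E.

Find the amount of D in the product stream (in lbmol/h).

For E: n = n₀ − 1ξ → 305 = 714 − 1ξ, giving ξ = 409 lbmol/h.
Outlet amounts (n = n₀ + ν ξ):
  E: 714 − 1(409) = 305
  D: 0 + 1(409) = 409

409 lbmol/h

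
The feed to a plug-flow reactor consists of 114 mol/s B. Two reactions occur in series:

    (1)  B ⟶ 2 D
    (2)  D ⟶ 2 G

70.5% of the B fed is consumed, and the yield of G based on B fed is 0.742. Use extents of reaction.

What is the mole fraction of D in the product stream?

0.5

Conversion of B: B consumed = 1ξ₁ = 0.705 × 114 → ξ₁ = 80.37 mol/s.
Yield of G: 2ξ₂ / 114 = 0.742 → ξ₂ = 42.29 mol/s.
Outlet amounts (n = n₀ + Σ ν·ξ):
  B: 114 − 1(80.37) = 33.63
  D: 0 + 2(80.37) − 1(42.29) = 118.4
  G: 0 + 2(42.29) = 84.59
Total out = 236.7 mol/s; y_D = 118.4 / 236.7 = 0.5005.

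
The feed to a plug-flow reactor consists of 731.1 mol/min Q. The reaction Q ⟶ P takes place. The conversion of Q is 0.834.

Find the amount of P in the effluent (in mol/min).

Q reacted = 0.834 × 731.1 = 609.7 mol/min; ν_Q = −1, so ξ = 609.7/1 = 609.7 mol/min.
Outlet amounts (n = n₀ + ν ξ):
  Q: 731.1 − 1(609.7) = 121.4
  P: 0 + 1(609.7) = 609.7

610 mol/min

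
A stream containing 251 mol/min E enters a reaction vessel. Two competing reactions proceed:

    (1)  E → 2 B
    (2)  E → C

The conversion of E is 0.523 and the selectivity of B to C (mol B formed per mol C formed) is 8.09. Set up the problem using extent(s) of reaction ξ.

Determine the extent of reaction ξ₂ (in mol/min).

ξ₂ = 26 mol/min

Conversion of E: E consumed = 0.523 × 251 = 131.3 mol/min = 1ξ₁ + 1ξ₂.
Selectivity: 2ξ₁ / (1ξ₂) = 8.09 → ξ₁ = 4.045 ξ₂.
Substitute: (1·4.045 + 1) ξ₂ = 131.3 → ξ₂ = 26.02 mol/min, ξ₁ = 105.3 mol/min.
Outlet amounts (n = n₀ + Σ ν·ξ):
  E: 251 − 1(105.3) − 1(26.02) = 119.7
  B: 0 + 2(105.3) = 210.5
  C: 0 + 1(26.02) = 26.02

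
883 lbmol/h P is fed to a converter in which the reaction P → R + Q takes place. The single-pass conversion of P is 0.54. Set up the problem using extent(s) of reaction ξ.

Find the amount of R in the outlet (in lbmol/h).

477 lbmol/h

P reacted = 0.54 × 883 = 476.8 lbmol/h; ν_P = −1, so ξ = 476.8/1 = 476.8 lbmol/h.
Outlet amounts (n = n₀ + ν ξ):
  P: 883 − 1(476.8) = 406.2
  R: 0 + 1(476.8) = 476.8
  Q: 0 + 1(476.8) = 476.8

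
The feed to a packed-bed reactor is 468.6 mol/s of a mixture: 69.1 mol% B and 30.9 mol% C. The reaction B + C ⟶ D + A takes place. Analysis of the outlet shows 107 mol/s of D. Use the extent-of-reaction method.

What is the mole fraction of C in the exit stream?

0.0807

For D: n = n₀ + 1ξ → 107 = 0 + 1ξ, giving ξ = 107 mol/s.
Outlet amounts (n = n₀ + ν ξ):
  B: 323.8 − 1(107) = 216.8
  C: 144.8 − 1(107) = 37.8
  D: 0 + 1(107) = 107
  A: 0 + 1(107) = 107
Total out = 468.6 mol/s; y_C = 37.8 / 468.6 = 0.08066.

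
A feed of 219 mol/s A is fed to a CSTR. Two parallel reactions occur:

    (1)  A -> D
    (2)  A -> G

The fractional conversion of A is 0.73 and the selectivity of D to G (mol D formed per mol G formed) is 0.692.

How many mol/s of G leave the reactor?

94.5 mol/s

Conversion of A: A consumed = 0.73 × 219 = 159.9 mol/s = 1ξ₁ + 1ξ₂.
Selectivity: 1ξ₁ / (1ξ₂) = 0.692 → ξ₁ = 0.692 ξ₂.
Substitute: (1·0.692 + 1) ξ₂ = 159.9 → ξ₂ = 94.49 mol/s, ξ₁ = 65.38 mol/s.
Outlet amounts (n = n₀ + Σ ν·ξ):
  A: 219 − 1(65.38) − 1(94.49) = 59.13
  D: 0 + 1(65.38) = 65.38
  G: 0 + 1(94.49) = 94.49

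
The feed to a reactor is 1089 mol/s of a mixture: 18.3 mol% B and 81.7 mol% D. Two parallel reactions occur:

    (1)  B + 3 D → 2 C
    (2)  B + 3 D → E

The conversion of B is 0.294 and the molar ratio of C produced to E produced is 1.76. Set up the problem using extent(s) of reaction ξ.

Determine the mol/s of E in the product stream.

Conversion of B: B consumed = 0.294 × 199.3 = 58.59 mol/s = 1ξ₁ + 1ξ₂.
Selectivity: 2ξ₁ / (1ξ₂) = 1.76 → ξ₁ = 0.88 ξ₂.
Substitute: (1·0.88 + 1) ξ₂ = 58.59 → ξ₂ = 31.17 mol/s, ξ₁ = 27.43 mol/s.
Outlet amounts (n = n₀ + Σ ν·ξ):
  B: 199.3 − 1(27.43) − 1(31.17) = 140.7
  D: 889.7 − 3(27.43) − 3(31.17) = 713.9
  C: 0 + 2(27.43) = 54.85
  E: 0 + 1(31.17) = 31.17

31.2 mol/s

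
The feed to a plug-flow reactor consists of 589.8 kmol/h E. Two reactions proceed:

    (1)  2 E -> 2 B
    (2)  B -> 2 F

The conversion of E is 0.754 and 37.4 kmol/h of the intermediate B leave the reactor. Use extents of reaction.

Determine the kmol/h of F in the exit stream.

Conversion of E: E consumed = 2ξ₁ = 0.754 × 589.8 → ξ₁ = 222.4 kmol/h.
B balance: n_B = 0 + 2ξ₁ − 1ξ₂ = 37.4 → ξ₂ = (2·222.4 − 37.4)/1 = 407.3 kmol/h.
Outlet amounts (n = n₀ + Σ ν·ξ):
  E: 589.8 − 2(222.4) = 145.1
  B: 0 + 2(222.4) − 1(407.3) = 37.4
  F: 0 + 2(407.3) = 814.6

815 kmol/h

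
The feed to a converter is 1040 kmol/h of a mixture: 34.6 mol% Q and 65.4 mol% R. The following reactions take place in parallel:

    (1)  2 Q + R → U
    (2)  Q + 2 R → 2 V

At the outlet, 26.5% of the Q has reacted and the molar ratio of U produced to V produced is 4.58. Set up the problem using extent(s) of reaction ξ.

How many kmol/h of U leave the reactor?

45.2 kmol/h

Conversion of Q: Q consumed = 0.265 × 359.8 = 95.36 kmol/h = 2ξ₁ + 1ξ₂.
Selectivity: 1ξ₁ / (2ξ₂) = 4.58 → ξ₁ = 9.16 ξ₂.
Substitute: (2·9.16 + 1) ξ₂ = 95.36 → ξ₂ = 4.936 kmol/h, ξ₁ = 45.21 kmol/h.
Outlet amounts (n = n₀ + Σ ν·ξ):
  Q: 359.8 − 2(45.21) − 1(4.936) = 264.5
  R: 680.2 − 1(45.21) − 2(4.936) = 625.1
  U: 0 + 1(45.21) = 45.21
  V: 0 + 2(4.936) = 9.871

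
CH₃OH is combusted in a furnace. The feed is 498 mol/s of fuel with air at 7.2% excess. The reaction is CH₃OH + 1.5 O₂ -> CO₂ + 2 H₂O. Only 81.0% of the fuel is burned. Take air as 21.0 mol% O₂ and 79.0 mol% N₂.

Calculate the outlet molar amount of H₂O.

807 mol/s

Stoichiometric O₂ = 1.5 × 498 = 747 mol/s; O₂ fed = 747 × 1.072 = 800.8 mol/s.
N₂ fed = 800.8 × 79/21 = 3012 mol/s.
Fuel reacted = 0.81 × 498 → ξ = 403.4 mol/s.
Outlet (n = n₀ + ν ξ):
  CH₃OH: 498 − 1(403.4) = 94.62
  O₂: 800.8 − 1.5(403.4) = 195.7
  N₂: 3012 (inert)
  CO₂: 0 + 1(403.4) = 403.4
  H₂O: 0 + 2(403.4) = 806.8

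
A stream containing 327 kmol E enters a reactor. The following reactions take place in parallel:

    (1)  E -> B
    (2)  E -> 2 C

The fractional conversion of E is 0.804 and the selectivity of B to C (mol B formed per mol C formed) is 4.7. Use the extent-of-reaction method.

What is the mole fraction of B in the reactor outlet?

Conversion of E: E consumed = 0.804 × 327 = 262.9 kmol = 1ξ₁ + 1ξ₂.
Selectivity: 1ξ₁ / (2ξ₂) = 4.7 → ξ₁ = 9.4 ξ₂.
Substitute: (1·9.4 + 1) ξ₂ = 262.9 → ξ₂ = 25.28 kmol, ξ₁ = 237.6 kmol.
Outlet amounts (n = n₀ + Σ ν·ξ):
  E: 327 − 1(237.6) − 1(25.28) = 64.09
  B: 0 + 1(237.6) = 237.6
  C: 0 + 2(25.28) = 50.56
Total out = 352.3 kmol; y_B = 237.6 / 352.3 = 0.6745.

0.675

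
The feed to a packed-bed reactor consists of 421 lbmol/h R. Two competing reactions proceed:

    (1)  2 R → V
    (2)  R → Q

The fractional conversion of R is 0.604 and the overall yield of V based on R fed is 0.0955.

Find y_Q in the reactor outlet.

Yield of V: 1ξ₁ / 421 = 0.0955 → ξ₁ = 40.21 lbmol/h.
Conversion of R: 2ξ₁ + 1ξ₂ = 0.604 × 421 = 254.3 → ξ₂ = 173.9 lbmol/h.
Outlet amounts (n = n₀ + Σ ν·ξ):
  R: 421 − 2(40.21) − 1(173.9) = 166.7
  V: 0 + 1(40.21) = 40.21
  Q: 0 + 1(173.9) = 173.9
Total out = 380.8 lbmol/h; y_Q = 173.9 / 380.8 = 0.4566.

0.457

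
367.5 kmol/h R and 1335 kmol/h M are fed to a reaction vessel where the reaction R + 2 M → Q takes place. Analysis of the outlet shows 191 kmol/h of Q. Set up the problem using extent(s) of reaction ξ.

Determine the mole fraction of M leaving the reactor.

For Q: n = n₀ + 1ξ → 191 = 0 + 1ξ, giving ξ = 191 kmol/h.
Outlet amounts (n = n₀ + ν ξ):
  R: 367.5 − 1(191) = 176.5
  M: 1335 − 2(191) = 953
  Q: 0 + 1(191) = 191
Total out = 1320 kmol/h; y_M = 953 / 1320 = 0.7217.

0.722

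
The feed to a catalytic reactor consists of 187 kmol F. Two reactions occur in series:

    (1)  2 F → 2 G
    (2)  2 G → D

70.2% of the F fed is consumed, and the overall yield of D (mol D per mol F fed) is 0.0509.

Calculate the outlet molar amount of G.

Conversion of F: F consumed = 2ξ₁ = 0.702 × 187 → ξ₁ = 65.64 kmol.
Yield of D: 1ξ₂ / 187 = 0.0509 → ξ₂ = 9.518 kmol.
Outlet amounts (n = n₀ + Σ ν·ξ):
  F: 187 − 2(65.64) = 55.73
  G: 0 + 2(65.64) − 2(9.518) = 112.2
  D: 0 + 1(9.518) = 9.518

112 kmol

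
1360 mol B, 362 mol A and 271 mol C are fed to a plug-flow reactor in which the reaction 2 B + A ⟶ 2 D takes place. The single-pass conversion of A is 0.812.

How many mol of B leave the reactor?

772 mol

A reacted = 0.812 × 362 = 293.9 mol; ν_A = −1, so ξ = 293.9/1 = 293.9 mol.
Outlet amounts (n = n₀ + ν ξ):
  B: 1360 − 2(293.9) = 772.1
  A: 362 − 1(293.9) = 68.06
  D: 0 + 2(293.9) = 587.9
  C: 271 (inert)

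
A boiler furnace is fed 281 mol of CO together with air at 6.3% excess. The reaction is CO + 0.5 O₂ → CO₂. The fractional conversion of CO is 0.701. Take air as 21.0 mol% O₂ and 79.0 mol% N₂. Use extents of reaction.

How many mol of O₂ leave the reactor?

Stoichiometric O₂ = 0.5 × 281 = 140.5 mol; O₂ fed = 140.5 × 1.063 = 149.4 mol.
N₂ fed = 149.4 × 79/21 = 561.8 mol.
Fuel reacted = 0.701 × 281 → ξ = 197 mol.
Outlet (n = n₀ + ν ξ):
  CO: 281 − 1(197) = 84.02
  O₂: 149.4 − 0.5(197) = 50.86
  N₂: 561.8 (inert)
  CO₂: 0 + 1(197) = 197

50.9 mol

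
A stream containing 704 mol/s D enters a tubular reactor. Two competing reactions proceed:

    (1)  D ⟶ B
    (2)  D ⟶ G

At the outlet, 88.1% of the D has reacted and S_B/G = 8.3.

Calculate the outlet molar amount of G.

66.7 mol/s

Conversion of D: D consumed = 0.881 × 704 = 620.2 mol/s = 1ξ₁ + 1ξ₂.
Selectivity: 1ξ₁ / (1ξ₂) = 8.3 → ξ₁ = 8.3 ξ₂.
Substitute: (1·8.3 + 1) ξ₂ = 620.2 → ξ₂ = 66.69 mol/s, ξ₁ = 553.5 mol/s.
Outlet amounts (n = n₀ + Σ ν·ξ):
  D: 704 − 1(553.5) − 1(66.69) = 83.78
  B: 0 + 1(553.5) = 553.5
  G: 0 + 1(66.69) = 66.69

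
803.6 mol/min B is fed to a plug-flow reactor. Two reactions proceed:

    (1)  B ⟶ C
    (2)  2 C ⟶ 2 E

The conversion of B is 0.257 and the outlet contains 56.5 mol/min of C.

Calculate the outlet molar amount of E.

150 mol/min

Conversion of B: B consumed = 1ξ₁ = 0.257 × 803.6 → ξ₁ = 206.5 mol/min.
C balance: n_C = 0 + 1ξ₁ − 2ξ₂ = 56.5 → ξ₂ = (1·206.5 − 56.5)/2 = 75.01 mol/min.
Outlet amounts (n = n₀ + Σ ν·ξ):
  B: 803.6 − 1(206.5) = 597.1
  C: 0 + 1(206.5) − 2(75.01) = 56.5
  E: 0 + 2(75.01) = 150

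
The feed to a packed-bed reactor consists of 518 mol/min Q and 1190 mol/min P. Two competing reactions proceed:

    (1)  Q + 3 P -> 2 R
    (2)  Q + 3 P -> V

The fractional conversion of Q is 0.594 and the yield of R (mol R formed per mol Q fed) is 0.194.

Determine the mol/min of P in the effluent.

Yield of R: 2ξ₁ / 518 = 0.194 → ξ₁ = 50.25 mol/min.
Conversion of Q: 1ξ₁ + 1ξ₂ = 0.594 × 518 = 307.7 → ξ₂ = 257.4 mol/min.
Outlet amounts (n = n₀ + Σ ν·ξ):
  Q: 518 − 1(50.25) − 1(257.4) = 210.3
  P: 1190 − 3(50.25) − 3(257.4) = 266.9
  R: 0 + 2(50.25) = 100.5
  V: 0 + 1(257.4) = 257.4

267 mol/min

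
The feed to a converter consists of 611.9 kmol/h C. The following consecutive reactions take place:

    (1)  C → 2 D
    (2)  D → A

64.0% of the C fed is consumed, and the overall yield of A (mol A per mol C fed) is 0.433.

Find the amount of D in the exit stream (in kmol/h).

518 kmol/h

Conversion of C: C consumed = 1ξ₁ = 0.64 × 611.9 → ξ₁ = 391.6 kmol/h.
Yield of A: 1ξ₂ / 611.9 = 0.433 → ξ₂ = 265 kmol/h.
Outlet amounts (n = n₀ + Σ ν·ξ):
  C: 611.9 − 1(391.6) = 220.3
  D: 0 + 2(391.6) − 1(265) = 518.3
  A: 0 + 1(265) = 265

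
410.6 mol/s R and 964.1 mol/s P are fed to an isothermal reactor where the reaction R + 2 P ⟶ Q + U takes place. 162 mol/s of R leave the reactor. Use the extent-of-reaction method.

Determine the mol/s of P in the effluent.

467 mol/s

For R: n = n₀ − 1ξ → 162 = 410.6 − 1ξ, giving ξ = 248.6 mol/s.
Outlet amounts (n = n₀ + ν ξ):
  R: 410.6 − 1(248.6) = 162
  P: 964.1 − 2(248.6) = 466.9
  Q: 0 + 1(248.6) = 248.6
  U: 0 + 1(248.6) = 248.6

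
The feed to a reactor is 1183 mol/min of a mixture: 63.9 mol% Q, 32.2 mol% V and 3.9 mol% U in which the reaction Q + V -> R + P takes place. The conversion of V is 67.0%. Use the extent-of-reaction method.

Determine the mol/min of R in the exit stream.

255 mol/min

V reacted = 0.67 × 380.9 = 255.2 mol/min; ν_V = −1, so ξ = 255.2/1 = 255.2 mol/min.
Outlet amounts (n = n₀ + ν ξ):
  Q: 755.9 − 1(255.2) = 500.7
  V: 380.9 − 1(255.2) = 125.7
  R: 0 + 1(255.2) = 255.2
  P: 0 + 1(255.2) = 255.2
  U: 46.14 (inert)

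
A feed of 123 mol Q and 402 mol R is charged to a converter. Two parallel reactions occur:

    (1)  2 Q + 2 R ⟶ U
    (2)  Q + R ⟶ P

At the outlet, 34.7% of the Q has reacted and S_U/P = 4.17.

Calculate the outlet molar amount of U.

19.1 mol

Conversion of Q: Q consumed = 0.347 × 123 = 42.68 mol = 2ξ₁ + 1ξ₂.
Selectivity: 1ξ₁ / (1ξ₂) = 4.17 → ξ₁ = 4.17 ξ₂.
Substitute: (2·4.17 + 1) ξ₂ = 42.68 → ξ₂ = 4.57 mol, ξ₁ = 19.06 mol.
Outlet amounts (n = n₀ + Σ ν·ξ):
  Q: 123 − 2(19.06) − 1(4.57) = 80.32
  R: 402 − 2(19.06) − 1(4.57) = 359.3
  U: 0 + 1(19.06) = 19.06
  P: 0 + 1(4.57) = 4.57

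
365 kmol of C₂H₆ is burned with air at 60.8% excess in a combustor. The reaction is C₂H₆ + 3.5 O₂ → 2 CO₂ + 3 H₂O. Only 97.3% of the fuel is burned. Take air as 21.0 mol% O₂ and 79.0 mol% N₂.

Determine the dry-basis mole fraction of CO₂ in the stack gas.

0.0767

Stoichiometric O₂ = 3.5 × 365 = 1278 kmol; O₂ fed = 1278 × 1.608 = 2054 kmol.
N₂ fed = 2054 × 79/21 = 7728 kmol.
Fuel reacted = 0.973 × 365 → ξ = 355.1 kmol.
Outlet (n = n₀ + ν ξ):
  C₂H₆: 365 − 1(355.1) = 9.855
  O₂: 2054 − 3.5(355.1) = 811.2
  N₂: 7728 (inert)
  CO₂: 0 + 2(355.1) = 710.3
  H₂O: 0 + 3(355.1) = 1065
Dry total = 9259 kmol; y_CO₂ (dry) = 710.3 / 9259 = 0.07671.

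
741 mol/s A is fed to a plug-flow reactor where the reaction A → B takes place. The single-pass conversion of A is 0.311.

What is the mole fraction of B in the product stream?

0.311

A reacted = 0.311 × 741 = 230.5 mol/s; ν_A = −1, so ξ = 230.5/1 = 230.5 mol/s.
Outlet amounts (n = n₀ + ν ξ):
  A: 741 − 1(230.5) = 510.5
  B: 0 + 1(230.5) = 230.5
Total out = 741 mol/s; y_B = 230.5 / 741 = 0.311.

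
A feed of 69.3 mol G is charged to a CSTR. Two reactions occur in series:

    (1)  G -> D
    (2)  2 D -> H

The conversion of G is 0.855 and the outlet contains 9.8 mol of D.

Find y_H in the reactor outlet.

0.555

Conversion of G: G consumed = 1ξ₁ = 0.855 × 69.3 → ξ₁ = 59.25 mol.
D balance: n_D = 0 + 1ξ₁ − 2ξ₂ = 9.8 → ξ₂ = (1·59.25 − 9.8)/2 = 24.73 mol.
Outlet amounts (n = n₀ + Σ ν·ξ):
  G: 69.3 − 1(59.25) = 10.05
  D: 0 + 1(59.25) − 2(24.73) = 9.8
  H: 0 + 1(24.73) = 24.73
Total out = 44.57 mol; y_H = 24.73 / 44.57 = 0.5547.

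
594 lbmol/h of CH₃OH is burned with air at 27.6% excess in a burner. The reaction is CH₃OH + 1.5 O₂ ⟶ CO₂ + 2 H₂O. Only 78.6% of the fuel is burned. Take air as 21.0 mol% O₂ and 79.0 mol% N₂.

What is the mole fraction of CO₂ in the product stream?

0.0748

Stoichiometric O₂ = 1.5 × 594 = 891 lbmol/h; O₂ fed = 891 × 1.276 = 1137 lbmol/h.
N₂ fed = 1137 × 79/21 = 4277 lbmol/h.
Fuel reacted = 0.786 × 594 → ξ = 466.9 lbmol/h.
Outlet (n = n₀ + ν ξ):
  CH₃OH: 594 − 1(466.9) = 127.1
  O₂: 1137 − 1.5(466.9) = 436.6
  N₂: 4277 (inert)
  CO₂: 0 + 1(466.9) = 466.9
  H₂O: 0 + 2(466.9) = 933.8
Total out = 6241 lbmol/h; y_CO₂ = 466.9 / 6241 = 0.07481.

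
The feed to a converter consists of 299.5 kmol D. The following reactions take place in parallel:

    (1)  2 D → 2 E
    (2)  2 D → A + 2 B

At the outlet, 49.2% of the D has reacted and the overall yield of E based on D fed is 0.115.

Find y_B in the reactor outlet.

Yield of E: 2ξ₁ / 299.5 = 0.115 → ξ₁ = 17.22 kmol.
Conversion of D: 2ξ₁ + 2ξ₂ = 0.492 × 299.5 = 147.4 → ξ₂ = 56.46 kmol.
Outlet amounts (n = n₀ + Σ ν·ξ):
  D: 299.5 − 2(17.22) − 2(56.46) = 152.1
  E: 0 + 2(17.22) = 34.44
  A: 0 + 1(56.46) = 56.46
  B: 0 + 2(56.46) = 112.9
Total out = 356 kmol; y_B = 112.9 / 356 = 0.3172.

0.317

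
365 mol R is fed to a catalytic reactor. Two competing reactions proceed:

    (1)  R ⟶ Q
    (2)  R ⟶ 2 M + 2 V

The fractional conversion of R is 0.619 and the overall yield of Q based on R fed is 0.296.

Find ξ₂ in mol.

Yield of Q: 1ξ₁ / 365 = 0.296 → ξ₁ = 108 mol.
Conversion of R: 1ξ₁ + 1ξ₂ = 0.619 × 365 = 225.9 → ξ₂ = 117.9 mol.
Outlet amounts (n = n₀ + Σ ν·ξ):
  R: 365 − 1(108) − 1(117.9) = 139.1
  Q: 0 + 1(108) = 108
  M: 0 + 2(117.9) = 235.8
  V: 0 + 2(117.9) = 235.8

ξ₂ = 118 mol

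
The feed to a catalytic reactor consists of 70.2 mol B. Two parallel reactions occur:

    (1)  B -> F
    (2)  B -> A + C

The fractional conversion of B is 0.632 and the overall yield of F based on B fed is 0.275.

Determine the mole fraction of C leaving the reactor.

Yield of F: 1ξ₁ / 70.2 = 0.275 → ξ₁ = 19.31 mol.
Conversion of B: 1ξ₁ + 1ξ₂ = 0.632 × 70.2 = 44.37 → ξ₂ = 25.06 mol.
Outlet amounts (n = n₀ + Σ ν·ξ):
  B: 70.2 − 1(19.31) − 1(25.06) = 25.83
  F: 0 + 1(19.31) = 19.31
  A: 0 + 1(25.06) = 25.06
  C: 0 + 1(25.06) = 25.06
Total out = 95.26 mol; y_C = 25.06 / 95.26 = 0.2631.

0.263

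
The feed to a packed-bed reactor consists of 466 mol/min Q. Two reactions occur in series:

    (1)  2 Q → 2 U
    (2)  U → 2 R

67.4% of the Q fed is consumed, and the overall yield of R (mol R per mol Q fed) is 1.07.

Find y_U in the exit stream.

0.0906

Conversion of Q: Q consumed = 2ξ₁ = 0.674 × 466 → ξ₁ = 157 mol/min.
Yield of R: 2ξ₂ / 466 = 1.07 → ξ₂ = 249.3 mol/min.
Outlet amounts (n = n₀ + Σ ν·ξ):
  Q: 466 − 2(157) = 151.9
  U: 0 + 2(157) − 1(249.3) = 64.77
  R: 0 + 2(249.3) = 498.6
Total out = 715.3 mol/min; y_U = 64.77 / 715.3 = 0.09055.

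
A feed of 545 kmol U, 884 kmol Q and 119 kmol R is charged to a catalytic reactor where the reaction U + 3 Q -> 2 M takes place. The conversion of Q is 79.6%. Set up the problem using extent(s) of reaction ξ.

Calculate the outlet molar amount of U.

310 kmol

Q reacted = 0.796 × 884 = 703.7 kmol; ν_Q = −3, so ξ = 703.7/3 = 234.6 kmol.
Outlet amounts (n = n₀ + ν ξ):
  U: 545 − 1(234.6) = 310.4
  Q: 884 − 3(234.6) = 180.3
  M: 0 + 2(234.6) = 469.1
  R: 119 (inert)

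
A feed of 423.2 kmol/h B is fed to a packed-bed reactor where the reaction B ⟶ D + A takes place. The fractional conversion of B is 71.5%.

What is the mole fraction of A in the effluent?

0.417

B reacted = 0.715 × 423.2 = 302.6 kmol/h; ν_B = −1, so ξ = 302.6/1 = 302.6 kmol/h.
Outlet amounts (n = n₀ + ν ξ):
  B: 423.2 − 1(302.6) = 120.6
  D: 0 + 1(302.6) = 302.6
  A: 0 + 1(302.6) = 302.6
Total out = 725.8 kmol/h; y_A = 302.6 / 725.8 = 0.4169.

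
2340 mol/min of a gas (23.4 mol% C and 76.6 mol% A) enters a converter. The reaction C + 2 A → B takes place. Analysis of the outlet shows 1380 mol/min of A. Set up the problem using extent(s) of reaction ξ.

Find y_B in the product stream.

0.107

For A: n = n₀ − 2ξ → 1380 = 1792 − 2ξ, giving ξ = 206.2 mol/min.
Outlet amounts (n = n₀ + ν ξ):
  C: 547.6 − 1(206.2) = 341.3
  A: 1792 − 2(206.2) = 1380
  B: 0 + 1(206.2) = 206.2
Total out = 1928 mol/min; y_B = 206.2 / 1928 = 0.107.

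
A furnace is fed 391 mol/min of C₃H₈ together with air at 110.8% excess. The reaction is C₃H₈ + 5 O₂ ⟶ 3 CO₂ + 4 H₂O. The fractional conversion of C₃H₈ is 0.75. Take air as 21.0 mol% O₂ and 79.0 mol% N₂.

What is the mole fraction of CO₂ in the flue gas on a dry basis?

Stoichiometric O₂ = 5 × 391 = 1955 mol/min; O₂ fed = 1955 × 2.108 = 4121 mol/min.
N₂ fed = 4121 × 79/21 = 15500 mol/min.
Fuel reacted = 0.75 × 391 → ξ = 293.2 mol/min.
Outlet (n = n₀ + ν ξ):
  C₃H₈: 391 − 1(293.2) = 97.75
  O₂: 4121 − 5(293.2) = 2655
  N₂: 15500 (inert)
  CO₂: 0 + 3(293.2) = 879.8
  H₂O: 0 + 4(293.2) = 1173
Dry total = 19140 mol/min; y_CO₂ (dry) = 879.8 / 19140 = 0.04597.

0.046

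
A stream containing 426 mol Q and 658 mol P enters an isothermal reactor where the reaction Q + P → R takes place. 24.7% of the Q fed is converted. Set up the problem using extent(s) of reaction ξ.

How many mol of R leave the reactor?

Q reacted = 0.247 × 426 = 105.2 mol; ν_Q = −1, so ξ = 105.2/1 = 105.2 mol.
Outlet amounts (n = n₀ + ν ξ):
  Q: 426 − 1(105.2) = 320.8
  P: 658 − 1(105.2) = 552.8
  R: 0 + 1(105.2) = 105.2

105 mol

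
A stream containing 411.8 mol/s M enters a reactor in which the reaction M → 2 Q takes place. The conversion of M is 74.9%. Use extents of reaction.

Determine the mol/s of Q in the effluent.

617 mol/s

M reacted = 0.749 × 411.8 = 308.4 mol/s; ν_M = −1, so ξ = 308.4/1 = 308.4 mol/s.
Outlet amounts (n = n₀ + ν ξ):
  M: 411.8 − 1(308.4) = 103.4
  Q: 0 + 2(308.4) = 616.9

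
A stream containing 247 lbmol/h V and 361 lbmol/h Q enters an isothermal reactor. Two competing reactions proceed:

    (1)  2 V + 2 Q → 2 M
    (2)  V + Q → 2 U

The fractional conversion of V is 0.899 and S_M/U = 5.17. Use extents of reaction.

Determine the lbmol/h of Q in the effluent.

Conversion of V: V consumed = 0.899 × 247 = 222.1 lbmol/h = 2ξ₁ + 1ξ₂.
Selectivity: 2ξ₁ / (2ξ₂) = 5.17 → ξ₁ = 5.17 ξ₂.
Substitute: (2·5.17 + 1) ξ₂ = 222.1 → ξ₂ = 19.58 lbmol/h, ξ₁ = 101.2 lbmol/h.
Outlet amounts (n = n₀ + Σ ν·ξ):
  V: 247 − 2(101.2) − 1(19.58) = 24.95
  Q: 361 − 2(101.2) − 1(19.58) = 138.9
  M: 0 + 2(101.2) = 202.5
  U: 0 + 2(19.58) = 39.16

139 lbmol/h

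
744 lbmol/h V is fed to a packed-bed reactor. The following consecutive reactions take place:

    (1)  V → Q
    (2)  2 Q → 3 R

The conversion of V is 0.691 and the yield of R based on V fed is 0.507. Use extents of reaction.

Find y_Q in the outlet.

0.302

Conversion of V: V consumed = 1ξ₁ = 0.691 × 744 → ξ₁ = 514.1 lbmol/h.
Yield of R: 3ξ₂ / 744 = 0.507 → ξ₂ = 125.7 lbmol/h.
Outlet amounts (n = n₀ + Σ ν·ξ):
  V: 744 − 1(514.1) = 229.9
  Q: 0 + 1(514.1) − 2(125.7) = 262.6
  R: 0 + 3(125.7) = 377.2
Total out = 869.7 lbmol/h; y_Q = 262.6 / 869.7 = 0.302.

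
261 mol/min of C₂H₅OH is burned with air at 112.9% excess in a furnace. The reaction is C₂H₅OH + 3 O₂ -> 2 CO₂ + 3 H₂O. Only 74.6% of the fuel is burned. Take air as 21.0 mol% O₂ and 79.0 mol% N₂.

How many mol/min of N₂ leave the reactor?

Stoichiometric O₂ = 3 × 261 = 783 mol/min; O₂ fed = 783 × 2.129 = 1667 mol/min.
N₂ fed = 1667 × 79/21 = 6271 mol/min.
Fuel reacted = 0.746 × 261 → ξ = 194.7 mol/min.
Outlet (n = n₀ + ν ξ):
  C₂H₅OH: 261 − 1(194.7) = 66.29
  O₂: 1667 − 3(194.7) = 1083
  N₂: 6271 (inert)
  CO₂: 0 + 2(194.7) = 389.4
  H₂O: 0 + 3(194.7) = 584.1

6270 mol/min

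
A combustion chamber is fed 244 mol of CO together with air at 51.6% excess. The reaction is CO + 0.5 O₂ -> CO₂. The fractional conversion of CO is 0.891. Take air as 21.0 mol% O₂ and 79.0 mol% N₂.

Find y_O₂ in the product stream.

Stoichiometric O₂ = 0.5 × 244 = 122 mol; O₂ fed = 122 × 1.516 = 185 mol.
N₂ fed = 185 × 79/21 = 695.8 mol.
Fuel reacted = 0.891 × 244 → ξ = 217.4 mol.
Outlet (n = n₀ + ν ξ):
  CO: 244 − 1(217.4) = 26.6
  O₂: 185 − 0.5(217.4) = 76.25
  N₂: 695.8 (inert)
  CO₂: 0 + 1(217.4) = 217.4
Total out = 1016 mol; y_O₂ = 76.25 / 1016 = 0.07505.

0.075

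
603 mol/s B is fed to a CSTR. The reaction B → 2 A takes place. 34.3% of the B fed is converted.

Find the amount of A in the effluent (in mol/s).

B reacted = 0.343 × 603 = 206.8 mol/s; ν_B = −1, so ξ = 206.8/1 = 206.8 mol/s.
Outlet amounts (n = n₀ + ν ξ):
  B: 603 − 1(206.8) = 396.2
  A: 0 + 2(206.8) = 413.7

414 mol/s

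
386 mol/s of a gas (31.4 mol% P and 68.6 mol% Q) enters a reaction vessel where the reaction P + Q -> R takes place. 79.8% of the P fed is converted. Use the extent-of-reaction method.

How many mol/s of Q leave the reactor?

P reacted = 0.798 × 121.2 = 96.72 mol/s; ν_P = −1, so ξ = 96.72/1 = 96.72 mol/s.
Outlet amounts (n = n₀ + ν ξ):
  P: 121.2 − 1(96.72) = 24.48
  Q: 264.8 − 1(96.72) = 168.1
  R: 0 + 1(96.72) = 96.72

168 mol/s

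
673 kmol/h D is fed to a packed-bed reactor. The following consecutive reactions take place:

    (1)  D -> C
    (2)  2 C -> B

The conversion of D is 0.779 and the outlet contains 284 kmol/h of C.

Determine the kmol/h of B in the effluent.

120 kmol/h

Conversion of D: D consumed = 1ξ₁ = 0.779 × 673 → ξ₁ = 524.3 kmol/h.
C balance: n_C = 0 + 1ξ₁ − 2ξ₂ = 284 → ξ₂ = (1·524.3 − 284)/2 = 120.1 kmol/h.
Outlet amounts (n = n₀ + Σ ν·ξ):
  D: 673 − 1(524.3) = 148.7
  C: 0 + 1(524.3) − 2(120.1) = 284
  B: 0 + 1(120.1) = 120.1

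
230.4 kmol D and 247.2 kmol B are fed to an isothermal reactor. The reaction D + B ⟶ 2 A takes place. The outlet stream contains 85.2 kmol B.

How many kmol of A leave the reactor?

For B: n = n₀ − 1ξ → 85.2 = 247.2 − 1ξ, giving ξ = 162 kmol.
Outlet amounts (n = n₀ + ν ξ):
  D: 230.4 − 1(162) = 68.4
  B: 247.2 − 1(162) = 85.2
  A: 0 + 2(162) = 324

324 kmol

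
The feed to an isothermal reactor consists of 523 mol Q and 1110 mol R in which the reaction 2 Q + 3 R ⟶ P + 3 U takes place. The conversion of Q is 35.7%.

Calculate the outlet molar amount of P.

93.4 mol

Q reacted = 0.357 × 523 = 186.7 mol; ν_Q = −2, so ξ = 186.7/2 = 93.36 mol.
Outlet amounts (n = n₀ + ν ξ):
  Q: 523 − 2(93.36) = 336.3
  R: 1110 − 3(93.36) = 829.9
  P: 0 + 1(93.36) = 93.36
  U: 0 + 3(93.36) = 280.1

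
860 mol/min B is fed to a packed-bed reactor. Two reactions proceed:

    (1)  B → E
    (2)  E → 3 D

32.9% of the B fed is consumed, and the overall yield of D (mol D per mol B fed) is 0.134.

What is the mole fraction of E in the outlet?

0.261

Conversion of B: B consumed = 1ξ₁ = 0.329 × 860 → ξ₁ = 282.9 mol/min.
Yield of D: 3ξ₂ / 860 = 0.134 → ξ₂ = 38.41 mol/min.
Outlet amounts (n = n₀ + Σ ν·ξ):
  B: 860 − 1(282.9) = 577.1
  E: 0 + 1(282.9) − 1(38.41) = 244.5
  D: 0 + 3(38.41) = 115.2
Total out = 936.8 mol/min; y_E = 244.5 / 936.8 = 0.261.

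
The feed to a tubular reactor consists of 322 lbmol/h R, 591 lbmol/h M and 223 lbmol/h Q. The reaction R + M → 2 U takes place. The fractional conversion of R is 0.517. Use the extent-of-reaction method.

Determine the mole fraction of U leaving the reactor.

0.293

R reacted = 0.517 × 322 = 166.5 lbmol/h; ν_R = −1, so ξ = 166.5/1 = 166.5 lbmol/h.
Outlet amounts (n = n₀ + ν ξ):
  R: 322 − 1(166.5) = 155.5
  M: 591 − 1(166.5) = 424.5
  U: 0 + 2(166.5) = 332.9
  Q: 223 (inert)
Total out = 1136 lbmol/h; y_U = 332.9 / 1136 = 0.2931.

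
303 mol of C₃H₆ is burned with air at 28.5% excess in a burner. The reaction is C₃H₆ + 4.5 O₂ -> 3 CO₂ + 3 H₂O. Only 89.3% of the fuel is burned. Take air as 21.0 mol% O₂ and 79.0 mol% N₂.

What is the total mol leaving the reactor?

Stoichiometric O₂ = 4.5 × 303 = 1364 mol; O₂ fed = 1364 × 1.285 = 1752 mol.
N₂ fed = 1752 × 79/21 = 6591 mol.
Fuel reacted = 0.893 × 303 → ξ = 270.6 mol.
Outlet (n = n₀ + ν ξ):
  C₃H₆: 303 − 1(270.6) = 32.42
  O₂: 1752 − 4.5(270.6) = 534.5
  N₂: 6591 (inert)
  CO₂: 0 + 3(270.6) = 811.7
  H₂O: 0 + 3(270.6) = 811.7
Total out = 32.42 + 534.5 + 6591 + 811.7 + 811.7 = 8782 mol.

8780 mol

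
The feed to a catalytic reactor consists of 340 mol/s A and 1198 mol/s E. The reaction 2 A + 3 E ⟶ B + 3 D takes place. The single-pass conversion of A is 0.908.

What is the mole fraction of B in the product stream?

0.112

A reacted = 0.908 × 340 = 308.7 mol/s; ν_A = −2, so ξ = 308.7/2 = 154.4 mol/s.
Outlet amounts (n = n₀ + ν ξ):
  A: 340 − 2(154.4) = 31.28
  E: 1198 − 3(154.4) = 734.9
  B: 0 + 1(154.4) = 154.4
  D: 0 + 3(154.4) = 463.1
Total out = 1384 mol/s; y_B = 154.4 / 1384 = 0.1116.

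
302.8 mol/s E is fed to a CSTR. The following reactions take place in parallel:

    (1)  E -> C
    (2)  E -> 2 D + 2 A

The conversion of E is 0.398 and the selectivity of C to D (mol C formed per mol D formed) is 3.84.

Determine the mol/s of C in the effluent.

107 mol/s

Conversion of E: E consumed = 0.398 × 302.8 = 120.5 mol/s = 1ξ₁ + 1ξ₂.
Selectivity: 1ξ₁ / (2ξ₂) = 3.84 → ξ₁ = 7.68 ξ₂.
Substitute: (1·7.68 + 1) ξ₂ = 120.5 → ξ₂ = 13.88 mol/s, ξ₁ = 106.6 mol/s.
Outlet amounts (n = n₀ + Σ ν·ξ):
  E: 302.8 − 1(106.6) − 1(13.88) = 182.3
  C: 0 + 1(106.6) = 106.6
  D: 0 + 2(13.88) = 27.77
  A: 0 + 2(13.88) = 27.77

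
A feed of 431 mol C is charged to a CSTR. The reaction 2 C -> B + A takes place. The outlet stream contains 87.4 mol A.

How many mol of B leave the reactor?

For A: n = n₀ + 1ξ → 87.4 = 0 + 1ξ, giving ξ = 87.4 mol.
Outlet amounts (n = n₀ + ν ξ):
  C: 431 − 2(87.4) = 256.2
  B: 0 + 1(87.4) = 87.4
  A: 0 + 1(87.4) = 87.4

87.4 mol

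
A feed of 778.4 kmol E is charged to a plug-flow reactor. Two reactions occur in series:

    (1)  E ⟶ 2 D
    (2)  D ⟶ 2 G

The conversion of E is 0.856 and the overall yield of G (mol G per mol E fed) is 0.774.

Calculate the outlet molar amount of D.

Conversion of E: E consumed = 1ξ₁ = 0.856 × 778.4 → ξ₁ = 666.3 kmol.
Yield of G: 2ξ₂ / 778.4 = 0.774 → ξ₂ = 301.2 kmol.
Outlet amounts (n = n₀ + Σ ν·ξ):
  E: 778.4 − 1(666.3) = 112.1
  D: 0 + 2(666.3) − 1(301.2) = 1031
  G: 0 + 2(301.2) = 602.5

1030 kmol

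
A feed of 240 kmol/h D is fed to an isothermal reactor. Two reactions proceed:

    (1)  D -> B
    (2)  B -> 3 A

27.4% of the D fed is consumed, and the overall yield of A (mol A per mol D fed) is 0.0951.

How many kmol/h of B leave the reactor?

Conversion of D: D consumed = 1ξ₁ = 0.274 × 240 → ξ₁ = 65.76 kmol/h.
Yield of A: 3ξ₂ / 240 = 0.0951 → ξ₂ = 7.608 kmol/h.
Outlet amounts (n = n₀ + Σ ν·ξ):
  D: 240 − 1(65.76) = 174.2
  B: 0 + 1(65.76) − 1(7.608) = 58.15
  A: 0 + 3(7.608) = 22.82

58.2 kmol/h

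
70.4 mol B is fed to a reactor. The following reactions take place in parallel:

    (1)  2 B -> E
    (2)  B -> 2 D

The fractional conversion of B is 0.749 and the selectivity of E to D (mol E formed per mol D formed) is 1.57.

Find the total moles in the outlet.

Conversion of B: B consumed = 0.749 × 70.4 = 52.73 mol = 2ξ₁ + 1ξ₂.
Selectivity: 1ξ₁ / (2ξ₂) = 1.57 → ξ₁ = 3.14 ξ₂.
Substitute: (2·3.14 + 1) ξ₂ = 52.73 → ξ₂ = 7.243 mol, ξ₁ = 22.74 mol.
Outlet amounts (n = n₀ + Σ ν·ξ):
  B: 70.4 − 2(22.74) − 1(7.243) = 17.67
  E: 0 + 1(22.74) = 22.74
  D: 0 + 2(7.243) = 14.49
Total out = 17.67 + 22.74 + 14.49 = 54.9 mol.

54.9 mol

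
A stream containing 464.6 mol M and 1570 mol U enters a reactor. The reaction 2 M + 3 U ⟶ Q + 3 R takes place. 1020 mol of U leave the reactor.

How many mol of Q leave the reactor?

For U: n = n₀ − 3ξ → 1020 = 1570 − 3ξ, giving ξ = 183.3 mol.
Outlet amounts (n = n₀ + ν ξ):
  M: 464.6 − 2(183.3) = 97.93
  U: 1570 − 3(183.3) = 1020
  Q: 0 + 1(183.3) = 183.3
  R: 0 + 3(183.3) = 550

183 mol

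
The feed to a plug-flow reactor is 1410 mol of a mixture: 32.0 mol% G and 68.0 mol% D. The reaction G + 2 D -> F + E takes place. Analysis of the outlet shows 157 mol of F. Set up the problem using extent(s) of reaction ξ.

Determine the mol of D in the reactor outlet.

645 mol

For F: n = n₀ + 1ξ → 157 = 0 + 1ξ, giving ξ = 157 mol.
Outlet amounts (n = n₀ + ν ξ):
  G: 451.2 − 1(157) = 294.2
  D: 958.8 − 2(157) = 644.8
  F: 0 + 1(157) = 157
  E: 0 + 1(157) = 157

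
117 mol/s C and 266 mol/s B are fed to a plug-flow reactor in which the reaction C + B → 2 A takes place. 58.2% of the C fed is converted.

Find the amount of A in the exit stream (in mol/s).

C reacted = 0.582 × 117 = 68.09 mol/s; ν_C = −1, so ξ = 68.09/1 = 68.09 mol/s.
Outlet amounts (n = n₀ + ν ξ):
  C: 117 − 1(68.09) = 48.91
  B: 266 − 1(68.09) = 197.9
  A: 0 + 2(68.09) = 136.2

136 mol/s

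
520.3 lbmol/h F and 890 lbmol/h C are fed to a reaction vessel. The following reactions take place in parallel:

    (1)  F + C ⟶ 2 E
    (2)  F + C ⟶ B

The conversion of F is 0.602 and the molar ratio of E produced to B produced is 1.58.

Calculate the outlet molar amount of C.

Conversion of F: F consumed = 0.602 × 520.3 = 313.2 lbmol/h = 1ξ₁ + 1ξ₂.
Selectivity: 2ξ₁ / (1ξ₂) = 1.58 → ξ₁ = 0.79 ξ₂.
Substitute: (1·0.79 + 1) ξ₂ = 313.2 → ξ₂ = 175 lbmol/h, ξ₁ = 138.2 lbmol/h.
Outlet amounts (n = n₀ + Σ ν·ξ):
  F: 520.3 − 1(138.2) − 1(175) = 207.1
  C: 890 − 1(138.2) − 1(175) = 576.8
  E: 0 + 2(138.2) = 276.5
  B: 0 + 1(175) = 175

577 lbmol/h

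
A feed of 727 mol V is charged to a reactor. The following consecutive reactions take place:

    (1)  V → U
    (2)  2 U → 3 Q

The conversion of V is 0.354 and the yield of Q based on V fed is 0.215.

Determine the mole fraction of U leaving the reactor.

Conversion of V: V consumed = 1ξ₁ = 0.354 × 727 → ξ₁ = 257.4 mol.
Yield of Q: 3ξ₂ / 727 = 0.215 → ξ₂ = 52.1 mol.
Outlet amounts (n = n₀ + Σ ν·ξ):
  V: 727 − 1(257.4) = 469.6
  U: 0 + 1(257.4) − 2(52.1) = 153.2
  Q: 0 + 3(52.1) = 156.3
Total out = 779.1 mol; y_U = 153.2 / 779.1 = 0.1966.

0.197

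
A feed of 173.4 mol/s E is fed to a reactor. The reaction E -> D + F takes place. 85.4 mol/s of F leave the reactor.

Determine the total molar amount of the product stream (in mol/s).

For F: n = n₀ + 1ξ → 85.4 = 0 + 1ξ, giving ξ = 85.4 mol/s.
Outlet amounts (n = n₀ + ν ξ):
  E: 173.4 − 1(85.4) = 88
  D: 0 + 1(85.4) = 85.4
  F: 0 + 1(85.4) = 85.4
Total out = 88 + 85.4 + 85.4 = 258.8 mol/s.

259 mol/s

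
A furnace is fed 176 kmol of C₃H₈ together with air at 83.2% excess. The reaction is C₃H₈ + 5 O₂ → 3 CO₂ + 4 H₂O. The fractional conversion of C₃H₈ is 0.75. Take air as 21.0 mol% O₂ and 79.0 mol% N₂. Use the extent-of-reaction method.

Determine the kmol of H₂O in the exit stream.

Stoichiometric O₂ = 5 × 176 = 880 kmol; O₂ fed = 880 × 1.832 = 1612 kmol.
N₂ fed = 1612 × 79/21 = 6065 kmol.
Fuel reacted = 0.75 × 176 → ξ = 132 kmol.
Outlet (n = n₀ + ν ξ):
  C₃H₈: 176 − 1(132) = 44
  O₂: 1612 − 5(132) = 952.2
  N₂: 6065 (inert)
  CO₂: 0 + 3(132) = 396
  H₂O: 0 + 4(132) = 528

528 kmol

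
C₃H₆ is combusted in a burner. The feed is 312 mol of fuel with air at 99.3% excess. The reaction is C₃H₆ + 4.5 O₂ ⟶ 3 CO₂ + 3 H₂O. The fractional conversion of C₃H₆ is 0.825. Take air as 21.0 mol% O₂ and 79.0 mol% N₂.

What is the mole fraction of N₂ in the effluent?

0.765

Stoichiometric O₂ = 4.5 × 312 = 1404 mol; O₂ fed = 1404 × 1.993 = 2798 mol.
N₂ fed = 2798 × 79/21 = 10530 mol.
Fuel reacted = 0.825 × 312 → ξ = 257.4 mol.
Outlet (n = n₀ + ν ξ):
  C₃H₆: 312 − 1(257.4) = 54.6
  O₂: 2798 − 4.5(257.4) = 1640
  N₂: 10530 (inert)
  CO₂: 0 + 3(257.4) = 772.2
  H₂O: 0 + 3(257.4) = 772.2
Total out = 13770 mol; y_N₂ = 10530 / 13770 = 0.7647.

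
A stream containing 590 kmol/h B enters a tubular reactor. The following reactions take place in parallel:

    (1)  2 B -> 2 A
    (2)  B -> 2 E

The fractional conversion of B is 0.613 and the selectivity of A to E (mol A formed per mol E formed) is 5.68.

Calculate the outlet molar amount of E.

58.5 kmol/h

Conversion of B: B consumed = 0.613 × 590 = 361.7 kmol/h = 2ξ₁ + 1ξ₂.
Selectivity: 2ξ₁ / (2ξ₂) = 5.68 → ξ₁ = 5.68 ξ₂.
Substitute: (2·5.68 + 1) ξ₂ = 361.7 → ξ₂ = 29.26 kmol/h, ξ₁ = 166.2 kmol/h.
Outlet amounts (n = n₀ + Σ ν·ξ):
  B: 590 − 2(166.2) − 1(29.26) = 228.3
  A: 0 + 2(166.2) = 332.4
  E: 0 + 2(29.26) = 58.52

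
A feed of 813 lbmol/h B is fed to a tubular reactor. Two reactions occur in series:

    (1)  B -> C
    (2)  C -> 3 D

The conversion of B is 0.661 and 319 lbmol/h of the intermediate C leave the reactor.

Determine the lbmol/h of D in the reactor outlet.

655 lbmol/h

Conversion of B: B consumed = 1ξ₁ = 0.661 × 813 → ξ₁ = 537.4 lbmol/h.
C balance: n_C = 0 + 1ξ₁ − 1ξ₂ = 319 → ξ₂ = (1·537.4 − 319)/1 = 218.4 lbmol/h.
Outlet amounts (n = n₀ + Σ ν·ξ):
  B: 813 − 1(537.4) = 275.6
  C: 0 + 1(537.4) − 1(218.4) = 319
  D: 0 + 3(218.4) = 655.2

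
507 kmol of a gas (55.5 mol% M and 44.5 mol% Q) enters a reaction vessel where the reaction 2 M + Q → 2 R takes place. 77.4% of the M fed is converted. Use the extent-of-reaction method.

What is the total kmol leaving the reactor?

398 kmol

M reacted = 0.774 × 281.4 = 217.8 kmol; ν_M = −2, so ξ = 217.8/2 = 108.9 kmol.
Outlet amounts (n = n₀ + ν ξ):
  M: 281.4 − 2(108.9) = 63.59
  Q: 225.6 − 1(108.9) = 116.7
  R: 0 + 2(108.9) = 217.8
Total out = 63.59 + 116.7 + 217.8 = 398.1 kmol.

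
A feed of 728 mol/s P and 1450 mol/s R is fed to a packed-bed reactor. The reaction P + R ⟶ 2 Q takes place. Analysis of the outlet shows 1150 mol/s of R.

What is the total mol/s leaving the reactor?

2180 mol/s

For R: n = n₀ − 1ξ → 1150 = 1450 − 1ξ, giving ξ = 300 mol/s.
Outlet amounts (n = n₀ + ν ξ):
  P: 728 − 1(300) = 428
  R: 1450 − 1(300) = 1150
  Q: 0 + 2(300) = 600
Total out = 428 + 1150 + 600 = 2178 mol/s.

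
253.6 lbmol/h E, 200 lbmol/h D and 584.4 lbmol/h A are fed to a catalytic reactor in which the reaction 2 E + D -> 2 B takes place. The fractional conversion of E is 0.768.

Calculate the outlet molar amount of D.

E reacted = 0.768 × 253.6 = 194.8 lbmol/h; ν_E = −2, so ξ = 194.8/2 = 97.38 lbmol/h.
Outlet amounts (n = n₀ + ν ξ):
  E: 253.6 − 2(97.38) = 58.84
  D: 200 − 1(97.38) = 102.6
  B: 0 + 2(97.38) = 194.8
  A: 584.4 (inert)

103 lbmol/h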